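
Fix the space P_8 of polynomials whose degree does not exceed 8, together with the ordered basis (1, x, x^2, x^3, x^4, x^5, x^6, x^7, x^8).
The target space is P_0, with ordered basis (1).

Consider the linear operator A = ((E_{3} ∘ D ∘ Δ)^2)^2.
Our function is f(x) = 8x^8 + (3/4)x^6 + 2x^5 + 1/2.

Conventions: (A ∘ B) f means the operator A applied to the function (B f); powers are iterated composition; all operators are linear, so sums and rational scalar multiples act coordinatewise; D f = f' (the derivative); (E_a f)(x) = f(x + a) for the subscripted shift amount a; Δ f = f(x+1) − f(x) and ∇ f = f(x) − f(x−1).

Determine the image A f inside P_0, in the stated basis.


g(x) = 322560

Δ f = 64x^7 + 224x^6 + (905/2)x^5 + (2325/4)x^4 + 483x^3 + (1021/4)x^2 + (157/2)x + 43/4
D Δ f = 448x^6 + 1344x^5 + (4525/2)x^4 + 2325x^3 + 1449x^2 + (1021/2)x + 157/2
E_{3} D Δ f = 448x^6 + 9408x^5 + (165805/2)x^4 + 392355x^3 + 1051749x^2 + (3027667/2)x + 1827745/2
Δ (E_{3} ∘ D ∘ Δ) f = 2688x^5 + 53760x^4 + 434650x^3 + 1775280x^2 + 3661901x + 3050696
D Δ (E_{3} ∘ D ∘ Δ) f = 13440x^4 + 215040x^3 + 1303950x^2 + 3550560x + 3661901
E_{3} D Δ (E_{3} ∘ D ∘ Δ) f = 13440x^4 + 376320x^3 + 3965070x^2 + 18631860x + 32943851
Δ (E_{3} ∘ D ∘ Δ)^2 f = 53760x^3 + 1209600x^2 + 9112860x + 22986690
D Δ (E_{3} ∘ D ∘ Δ)^2 f = 161280x^2 + 2419200x + 9112860
E_{3} D Δ (E_{3} ∘ D ∘ Δ)^2 f = 161280x^2 + 3386880x + 17821980
Δ (E_{3} ∘ D ∘ Δ) (E_{3} ∘ D ∘ Δ)^2 f = 322560x + 3548160
D Δ (E_{3} ∘ D ∘ Δ) (E_{3} ∘ D ∘ Δ)^2 f = 322560
E_{3} D Δ (E_{3} ∘ D ∘ Δ) (E_{3} ∘ D ∘ Δ)^2 f = 322560


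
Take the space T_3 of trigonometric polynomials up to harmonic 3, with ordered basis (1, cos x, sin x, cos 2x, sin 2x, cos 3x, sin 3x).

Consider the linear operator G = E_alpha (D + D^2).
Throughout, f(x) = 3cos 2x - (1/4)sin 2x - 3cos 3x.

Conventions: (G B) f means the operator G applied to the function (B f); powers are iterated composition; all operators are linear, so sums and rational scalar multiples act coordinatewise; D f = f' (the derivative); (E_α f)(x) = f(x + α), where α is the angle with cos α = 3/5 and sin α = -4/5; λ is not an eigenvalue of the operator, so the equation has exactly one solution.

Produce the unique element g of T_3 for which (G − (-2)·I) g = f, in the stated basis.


g(x) = (797/1808)cos 2x + (429/1808)sin 2x - (861/3298)cos 3x - (27/3298)sin 3x

write g with unknown coordinates in the stated basis and equate coefficients in (G − (-2)·I) g = f
solving from the highest basis element down gives g = (797/1808)cos 2x + (429/1808)sin 2x - (861/3298)cos 3x - (27/3298)sin 3x
check: G g = (1915/904)cos 2x - (655/904)sin 2x - (4086/1649)cos 3x + (27/1649)sin 3x
so G g − (-2)·g = 3cos 2x - (1/4)sin 2x - 3cos 3x = f ✓


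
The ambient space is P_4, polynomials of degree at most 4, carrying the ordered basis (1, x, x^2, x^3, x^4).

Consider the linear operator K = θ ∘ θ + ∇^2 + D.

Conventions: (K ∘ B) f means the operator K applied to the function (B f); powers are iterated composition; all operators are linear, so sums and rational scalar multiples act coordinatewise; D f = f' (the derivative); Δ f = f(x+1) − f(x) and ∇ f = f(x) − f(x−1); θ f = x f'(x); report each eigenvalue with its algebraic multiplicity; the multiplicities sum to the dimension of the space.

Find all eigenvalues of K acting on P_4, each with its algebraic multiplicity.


image of 1: 0
image of x: x + 1
image of x^2: 4x^2 + 2x + 2
image of x^3: 9x^3 + 3x^2 + 6x - 6
image of x^4: 16x^4 + 4x^3 + 12x^2 - 24x + 14
the matrix is upper triangular; its diagonal is (0, 1, 4, 9, 16)
for a triangular matrix the eigenvalues are the diagonal entries, with algebraic multiplicity their repetition count

λ = 0 (multiplicity 1), λ = 1 (multiplicity 1), λ = 4 (multiplicity 1), λ = 9 (multiplicity 1), λ = 16 (multiplicity 1)


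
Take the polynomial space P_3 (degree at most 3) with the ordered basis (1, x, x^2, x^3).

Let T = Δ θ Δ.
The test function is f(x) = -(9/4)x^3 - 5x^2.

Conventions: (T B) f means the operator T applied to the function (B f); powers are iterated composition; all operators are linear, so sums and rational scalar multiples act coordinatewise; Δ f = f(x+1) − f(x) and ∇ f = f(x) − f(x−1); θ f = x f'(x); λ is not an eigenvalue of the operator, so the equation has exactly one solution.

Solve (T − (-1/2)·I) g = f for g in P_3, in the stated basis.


the result is g(x) = -(9/2)x^3 - 10x^2 + 108x + 121

write g with unknown coordinates in the stated basis and equate coefficients in (T − (-1/2)·I) g = f
solving from the highest basis element down gives g = -(9/2)x^3 - 10x^2 + 108x + 121
check: T g = -54x - 121/2
so T g − (-1/2)·g = -(9/4)x^3 - 5x^2 = f ✓


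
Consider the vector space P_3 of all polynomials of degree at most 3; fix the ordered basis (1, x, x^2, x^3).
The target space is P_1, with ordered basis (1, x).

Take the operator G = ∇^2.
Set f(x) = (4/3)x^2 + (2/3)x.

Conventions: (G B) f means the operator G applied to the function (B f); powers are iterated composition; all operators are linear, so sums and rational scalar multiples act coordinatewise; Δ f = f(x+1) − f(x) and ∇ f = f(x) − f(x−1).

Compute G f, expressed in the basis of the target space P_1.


the image equals g(x) = 8/3

∇ f = (8/3)x - 2/3
∇ ∇ f = 8/3


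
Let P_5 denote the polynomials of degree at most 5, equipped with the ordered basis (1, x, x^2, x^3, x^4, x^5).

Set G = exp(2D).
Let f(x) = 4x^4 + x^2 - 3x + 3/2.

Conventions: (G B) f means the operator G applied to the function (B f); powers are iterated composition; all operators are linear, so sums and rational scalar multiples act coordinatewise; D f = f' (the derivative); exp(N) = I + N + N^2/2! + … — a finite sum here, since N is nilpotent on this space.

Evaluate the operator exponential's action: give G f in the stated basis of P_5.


order-1 term: 32x^3 + 4x - 6
order-2 term: 96x^2 + 4
order-3 term: 128x
order-4 term: 64
the series for exp(2D) f terminates at order 4
exp(2D) f = 4x^4 + 32x^3 + 97x^2 + 129x + 127/2

the image equals g(x) = 4x^4 + 32x^3 + 97x^2 + 129x + 127/2


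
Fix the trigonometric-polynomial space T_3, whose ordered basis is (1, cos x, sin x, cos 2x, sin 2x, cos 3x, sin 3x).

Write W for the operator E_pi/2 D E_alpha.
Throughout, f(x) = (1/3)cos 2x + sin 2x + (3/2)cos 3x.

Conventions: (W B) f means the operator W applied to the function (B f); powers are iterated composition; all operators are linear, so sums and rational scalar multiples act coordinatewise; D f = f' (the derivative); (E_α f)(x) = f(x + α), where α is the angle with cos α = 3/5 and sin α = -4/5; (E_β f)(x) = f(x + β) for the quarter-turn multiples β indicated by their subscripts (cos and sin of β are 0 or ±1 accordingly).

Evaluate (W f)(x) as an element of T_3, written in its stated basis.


E_alpha f = -(79/75)cos 2x + (1/25)sin 2x - (351/250)cos 3x + (66/125)sin 3x
D E_alpha f = (2/25)cos 2x + (158/75)sin 2x + (198/125)cos 3x + (1053/250)sin 3x
E_pi/2 (D E_alpha) f = -(2/25)cos 2x - (158/75)sin 2x - (1053/250)cos 3x + (198/125)sin 3x

the image equals g(x) = -(2/25)cos 2x - (158/75)sin 2x - (1053/250)cos 3x + (198/125)sin 3x


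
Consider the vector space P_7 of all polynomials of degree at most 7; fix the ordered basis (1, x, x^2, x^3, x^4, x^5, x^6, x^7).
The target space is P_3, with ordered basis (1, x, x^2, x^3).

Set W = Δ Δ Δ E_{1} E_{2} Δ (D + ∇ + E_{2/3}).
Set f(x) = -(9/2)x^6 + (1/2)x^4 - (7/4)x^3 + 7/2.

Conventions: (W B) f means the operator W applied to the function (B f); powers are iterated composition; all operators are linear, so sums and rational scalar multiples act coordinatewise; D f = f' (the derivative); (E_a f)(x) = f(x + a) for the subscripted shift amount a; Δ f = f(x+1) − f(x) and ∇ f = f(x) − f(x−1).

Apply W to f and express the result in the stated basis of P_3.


D f = -27x^5 + 2x^3 - (21/4)x^2
∇ f = -27x^5 + (135/2)x^4 - 88x^3 + (237/4)x^2 - (79/4)x + 9/4
E_{2/3} f = -(9/2)x^6 - 18x^5 - (59/2)x^4 - (325/12)x^3 - (31/2)x^2 - (143/27)x + 145/54
(D + ∇ + E_{2/3}) f = -(9/2)x^6 - 72x^5 + 38x^4 - (1357/12)x^3 + (77/2)x^2 - (2705/108)x + 533/108
Δ (D + ∇ + E_{2/3}) f = -27x^5 - (855/2)x^4 - 658x^3 - (3595/4)x^2 - (1989/4)x - 7459/54
E_{2} Δ (D + ∇ + E_{2/3}) f = -27x^5 - (1395/2)x^4 - 5158x^3 - (69067/4)x^2 - (111313/4)x - 477782/27
E_{1} E_{2} Δ (D + ∇ + E_{2/3}) f = -27x^5 - (1665/2)x^4 - 8218x^3 - (148783/4)x^2 - (323043/4)x - 3708349/54
Δ (E_{1} E_{2} Δ) (D + ∇ + E_{2/3}) f = -135x^4 - 3600x^3 - 29919x^2 - (205021/2)x - 127034
Δ (Δ E_{1} E_{2} Δ (D + ∇ + E_{2/3})) f = -540x^3 - 11610x^2 - 71178x - 272329/2
Δ Δ (Δ E_{1} E_{2} Δ (D + ∇ + E_{2/3})) f = -1620x^2 - 24840x - 83328

the image equals g(x) = -1620x^2 - 24840x - 83328


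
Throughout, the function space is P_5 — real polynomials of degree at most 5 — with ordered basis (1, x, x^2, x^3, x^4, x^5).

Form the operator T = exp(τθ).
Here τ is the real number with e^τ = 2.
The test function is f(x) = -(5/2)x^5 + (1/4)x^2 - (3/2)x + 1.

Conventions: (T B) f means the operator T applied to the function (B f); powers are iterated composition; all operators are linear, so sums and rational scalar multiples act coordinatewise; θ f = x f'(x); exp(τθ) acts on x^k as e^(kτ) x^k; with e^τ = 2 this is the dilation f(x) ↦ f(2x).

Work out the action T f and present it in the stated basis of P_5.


exp(τθ) x^k = e^(kτ) x^k; with e^τ = 2 this sends x^k to 2^k x^k
x ↦ 2 x
x^2 ↦ 4 x^2
x^5 ↦ 32 x^5
applying this coordinatewise to f: exp(τθ) f = -80x^5 + x^2 - 3x + 1

the image equals g(x) = -80x^5 + x^2 - 3x + 1


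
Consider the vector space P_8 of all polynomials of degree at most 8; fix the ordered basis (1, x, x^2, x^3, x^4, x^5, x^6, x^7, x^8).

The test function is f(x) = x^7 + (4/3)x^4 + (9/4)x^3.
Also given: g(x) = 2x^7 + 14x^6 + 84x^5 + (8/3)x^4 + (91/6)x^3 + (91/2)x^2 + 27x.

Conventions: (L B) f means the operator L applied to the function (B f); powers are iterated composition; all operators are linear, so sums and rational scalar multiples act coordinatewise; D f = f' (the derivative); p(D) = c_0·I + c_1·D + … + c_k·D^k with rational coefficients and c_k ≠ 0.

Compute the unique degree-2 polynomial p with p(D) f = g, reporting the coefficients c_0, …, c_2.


p(D) = 2·I + 2·D + 2·D^2, i.e. c_0 = 2, c_1 = 2, c_2 = 2

D^0 f = x^7 + (4/3)x^4 + (9/4)x^3
D^1 f = 7x^6 + (16/3)x^3 + (27/4)x^2
D^2 f = 42x^5 + 16x^2 + (27/2)x
matching coefficients of g against c_0 f + c_1 Df + … from the top degree down determines the c_i
solution: c_0 = 2, c_1 = 2, c_2 = 2


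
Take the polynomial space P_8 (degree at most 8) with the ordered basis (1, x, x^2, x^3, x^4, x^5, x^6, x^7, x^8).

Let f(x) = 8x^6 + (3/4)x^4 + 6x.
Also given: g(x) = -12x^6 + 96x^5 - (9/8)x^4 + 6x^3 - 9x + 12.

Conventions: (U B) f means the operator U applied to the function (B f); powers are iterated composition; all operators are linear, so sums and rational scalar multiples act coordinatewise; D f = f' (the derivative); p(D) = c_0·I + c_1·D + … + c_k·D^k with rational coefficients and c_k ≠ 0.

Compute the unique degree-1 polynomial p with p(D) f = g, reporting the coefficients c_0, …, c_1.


p(D) = -(3/2)·I + 2·D, i.e. c_0 = -3/2, c_1 = 2

D^0 f = 8x^6 + (3/4)x^4 + 6x
D^1 f = 48x^5 + 3x^3 + 6
matching coefficients of g against c_0 f + c_1 Df + … from the top degree down determines the c_i
solution: c_0 = -3/2, c_1 = 2


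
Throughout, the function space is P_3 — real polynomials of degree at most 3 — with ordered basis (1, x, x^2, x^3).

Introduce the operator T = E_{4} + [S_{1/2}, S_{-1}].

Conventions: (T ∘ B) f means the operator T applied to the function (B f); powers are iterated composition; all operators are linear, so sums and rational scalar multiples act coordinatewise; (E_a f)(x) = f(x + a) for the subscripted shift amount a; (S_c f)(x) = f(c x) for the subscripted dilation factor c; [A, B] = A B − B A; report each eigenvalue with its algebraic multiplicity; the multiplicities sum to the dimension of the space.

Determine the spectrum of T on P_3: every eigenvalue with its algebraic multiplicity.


λ = 1 (multiplicity 4)

image of 1: 1
image of x: x + 4
image of x^2: x^2 + 8x + 16
image of x^3: x^3 + 12x^2 + 48x + 64
the matrix is upper triangular; its diagonal is (1, 1, 1, 1)
for a triangular matrix the eigenvalues are the diagonal entries, with algebraic multiplicity their repetition count


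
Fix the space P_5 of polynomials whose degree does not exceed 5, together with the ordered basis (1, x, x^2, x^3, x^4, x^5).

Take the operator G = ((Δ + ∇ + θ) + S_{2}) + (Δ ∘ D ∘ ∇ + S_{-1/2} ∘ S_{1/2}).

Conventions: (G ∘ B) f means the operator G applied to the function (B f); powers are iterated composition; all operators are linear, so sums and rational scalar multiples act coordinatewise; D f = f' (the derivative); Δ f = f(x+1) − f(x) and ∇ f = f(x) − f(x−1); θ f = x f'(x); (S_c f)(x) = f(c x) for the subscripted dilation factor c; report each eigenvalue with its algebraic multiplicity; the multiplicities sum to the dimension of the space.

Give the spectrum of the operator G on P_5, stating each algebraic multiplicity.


image of 1: 2
image of x: (11/4)x + 2
image of x^2: (97/16)x^2 + 4x
image of x^3: (703/64)x^3 + 6x^2 + 8
image of x^4: (5121/256)x^4 + 8x^3 + 32x
image of x^5: (37887/1024)x^5 + 10x^4 + 80x^2 + 12
the matrix is upper triangular; its diagonal is (2, 11/4, 97/16, 703/64, 5121/256, 37887/1024)
for a triangular matrix the eigenvalues are the diagonal entries, with algebraic multiplicity their repetition count

λ = 2 (multiplicity 1), λ = 11/4 (multiplicity 1), λ = 97/16 (multiplicity 1), λ = 703/64 (multiplicity 1), λ = 5121/256 (multiplicity 1), λ = 37887/1024 (multiplicity 1)


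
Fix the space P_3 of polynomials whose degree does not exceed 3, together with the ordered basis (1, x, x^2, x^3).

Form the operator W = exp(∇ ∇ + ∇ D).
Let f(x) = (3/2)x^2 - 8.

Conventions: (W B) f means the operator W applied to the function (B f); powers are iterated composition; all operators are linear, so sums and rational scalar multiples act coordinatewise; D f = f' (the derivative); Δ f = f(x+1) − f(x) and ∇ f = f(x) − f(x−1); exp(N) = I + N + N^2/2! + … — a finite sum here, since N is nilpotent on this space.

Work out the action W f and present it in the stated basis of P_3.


g(x) = (3/2)x^2 - 2

order-1 term: 6
the series for exp(∇ ∇ + ∇ D) f terminates at order 1
exp(∇ ∇ + ∇ D) f = (3/2)x^2 - 2


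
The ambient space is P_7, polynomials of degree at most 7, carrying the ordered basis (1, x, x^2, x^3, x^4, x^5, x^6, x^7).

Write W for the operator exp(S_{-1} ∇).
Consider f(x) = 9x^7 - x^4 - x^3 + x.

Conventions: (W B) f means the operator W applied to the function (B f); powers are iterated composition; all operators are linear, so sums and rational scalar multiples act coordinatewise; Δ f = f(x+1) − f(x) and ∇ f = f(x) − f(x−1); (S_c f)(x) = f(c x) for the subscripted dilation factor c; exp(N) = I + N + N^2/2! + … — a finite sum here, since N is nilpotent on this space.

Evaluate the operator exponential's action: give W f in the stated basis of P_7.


order-1 term: 63x^6 + 189x^5 + 315x^4 + 319x^3 + 192x^2 + 64x + 10
order-2 term: -189x^5 - 315x^3 + 6x^2 - 60x + 1
order-3 term: -315x^4 - 630x^3 - 945x^2 - 634x - 190
order-4 term: 315x^3 + 315x - 1
order-5 term: 189x^2 + 189x + 126
order-6 term: -63x
order-7 term: -9
the series for exp(S_{-1} ∇) f terminates at order 7
exp(S_{-1} ∇) f = 9x^7 + 63x^6 - x^4 - 312x^3 - 558x^2 - 188x - 63

the image equals g(x) = 9x^7 + 63x^6 - x^4 - 312x^3 - 558x^2 - 188x - 63


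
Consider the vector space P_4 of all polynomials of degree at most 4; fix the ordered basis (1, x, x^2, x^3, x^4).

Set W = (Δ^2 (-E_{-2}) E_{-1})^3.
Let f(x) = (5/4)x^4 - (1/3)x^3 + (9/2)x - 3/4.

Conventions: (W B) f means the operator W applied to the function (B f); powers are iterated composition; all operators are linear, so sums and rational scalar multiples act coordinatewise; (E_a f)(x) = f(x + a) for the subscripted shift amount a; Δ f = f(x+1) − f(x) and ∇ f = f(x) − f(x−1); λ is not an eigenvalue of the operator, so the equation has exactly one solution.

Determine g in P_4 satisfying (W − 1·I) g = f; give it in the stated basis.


g(x) = -(5/4)x^4 + (1/3)x^3 - (9/2)x + 3/4

write g with unknown coordinates in the stated basis and equate coefficients in (W − 1·I) g = f
solving from the highest basis element down gives g = -(5/4)x^4 + (1/3)x^3 - (9/2)x + 3/4
check: W g = 0
so W g − 1·g = (5/4)x^4 - (1/3)x^3 + (9/2)x - 3/4 = f ✓


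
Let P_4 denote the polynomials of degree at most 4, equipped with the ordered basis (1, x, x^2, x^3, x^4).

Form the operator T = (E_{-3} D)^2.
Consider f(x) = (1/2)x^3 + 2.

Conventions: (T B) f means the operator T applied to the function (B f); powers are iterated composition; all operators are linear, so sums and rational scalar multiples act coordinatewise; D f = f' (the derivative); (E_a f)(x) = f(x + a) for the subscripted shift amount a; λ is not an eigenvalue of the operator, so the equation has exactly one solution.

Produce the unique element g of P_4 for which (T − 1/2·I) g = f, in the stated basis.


g(x) = -x^3 - 12x + 68

write g with unknown coordinates in the stated basis and equate coefficients in (T − 1/2·I) g = f
solving from the highest basis element down gives g = -x^3 - 12x + 68
check: T g = -6x + 36
so T g − 1/2·g = (1/2)x^3 + 2 = f ✓


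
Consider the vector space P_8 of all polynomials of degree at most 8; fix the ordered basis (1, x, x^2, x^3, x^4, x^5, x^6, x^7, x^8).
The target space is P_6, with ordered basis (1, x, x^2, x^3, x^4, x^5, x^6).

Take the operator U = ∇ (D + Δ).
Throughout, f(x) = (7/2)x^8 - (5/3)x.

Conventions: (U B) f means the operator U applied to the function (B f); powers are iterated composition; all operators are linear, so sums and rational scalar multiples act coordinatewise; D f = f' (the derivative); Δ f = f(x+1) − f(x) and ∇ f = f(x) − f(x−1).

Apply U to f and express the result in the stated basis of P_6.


D f = 28x^7 - 5/3
Δ f = 28x^7 + 98x^6 + 196x^5 + 245x^4 + 196x^3 + 98x^2 + 28x + 11/6
(D + Δ) f = 56x^7 + 98x^6 + 196x^5 + 245x^4 + 196x^3 + 98x^2 + 28x + 1/6
∇ (D + Δ) f = 392x^6 - 588x^5 + 1470x^4 - 980x^3 + 784x^2 - 196x + 35

the result is g(x) = 392x^6 - 588x^5 + 1470x^4 - 980x^3 + 784x^2 - 196x + 35


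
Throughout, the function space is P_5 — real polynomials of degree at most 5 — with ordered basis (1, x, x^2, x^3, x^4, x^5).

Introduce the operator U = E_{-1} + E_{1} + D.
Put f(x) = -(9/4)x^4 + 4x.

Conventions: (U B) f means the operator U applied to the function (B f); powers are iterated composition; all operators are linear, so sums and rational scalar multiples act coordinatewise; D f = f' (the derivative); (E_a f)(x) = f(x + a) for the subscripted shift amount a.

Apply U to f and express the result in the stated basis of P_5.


E_{-1} f = -(9/4)x^4 + 9x^3 - (27/2)x^2 + 13x - 25/4
E_{1} f = -(9/4)x^4 - 9x^3 - (27/2)x^2 - 5x + 7/4
D f = -9x^3 + 4
(E_{-1} + E_{1} + D) f = -(9/2)x^4 - 9x^3 - 27x^2 + 8x - 1/2

g(x) = -(9/2)x^4 - 9x^3 - 27x^2 + 8x - 1/2


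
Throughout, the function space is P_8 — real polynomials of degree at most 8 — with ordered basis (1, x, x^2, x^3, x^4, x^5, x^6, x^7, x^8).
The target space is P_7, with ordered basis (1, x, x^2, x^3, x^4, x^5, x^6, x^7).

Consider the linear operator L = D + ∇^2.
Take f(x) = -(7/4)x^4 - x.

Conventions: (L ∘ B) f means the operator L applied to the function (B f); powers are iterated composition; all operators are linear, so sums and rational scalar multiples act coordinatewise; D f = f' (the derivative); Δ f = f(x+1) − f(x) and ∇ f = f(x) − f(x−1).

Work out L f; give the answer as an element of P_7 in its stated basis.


g(x) = -7x^3 - 21x^2 + 42x - 51/2

D f = -7x^3 - 1
∇ f = -7x^3 + (21/2)x^2 - 7x + 3/4
∇ ∇ f = -21x^2 + 42x - 49/2
(D + ∇^2) f = -7x^3 - 21x^2 + 42x - 51/2


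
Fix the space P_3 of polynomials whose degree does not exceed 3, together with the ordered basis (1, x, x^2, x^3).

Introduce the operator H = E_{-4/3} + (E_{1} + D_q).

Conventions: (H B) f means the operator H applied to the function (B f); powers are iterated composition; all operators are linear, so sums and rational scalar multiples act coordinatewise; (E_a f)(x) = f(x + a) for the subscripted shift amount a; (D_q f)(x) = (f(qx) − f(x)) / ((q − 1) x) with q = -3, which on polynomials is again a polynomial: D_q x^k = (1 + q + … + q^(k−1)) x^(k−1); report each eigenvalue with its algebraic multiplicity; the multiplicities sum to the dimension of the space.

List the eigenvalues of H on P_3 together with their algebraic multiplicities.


λ = 2 (multiplicity 4)

image of 1: 2
image of x: 2x + 2/3
image of x^2: 2x^2 - (8/3)x + 25/9
image of x^3: 2x^3 + 6x^2 + (25/3)x - 37/27
the matrix is upper triangular; its diagonal is (2, 2, 2, 2)
for a triangular matrix the eigenvalues are the diagonal entries, with algebraic multiplicity their repetition count


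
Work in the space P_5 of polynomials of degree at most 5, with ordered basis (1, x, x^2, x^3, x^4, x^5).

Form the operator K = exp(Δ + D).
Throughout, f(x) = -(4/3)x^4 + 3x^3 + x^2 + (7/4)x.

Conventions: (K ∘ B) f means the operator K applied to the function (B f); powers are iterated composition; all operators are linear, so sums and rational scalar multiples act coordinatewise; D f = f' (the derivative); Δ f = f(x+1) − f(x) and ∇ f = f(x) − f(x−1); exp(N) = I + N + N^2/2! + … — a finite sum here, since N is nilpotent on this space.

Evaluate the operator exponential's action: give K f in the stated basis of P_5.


the result is g(x) = -(4/3)x^4 - (23/3)x^3 - 21x^2 - (117/4)x - 95/6

order-1 term: -(32/3)x^3 + 10x^2 + (23/3)x + 37/6
order-2 term: -32x^2 + 4x + 22/3
order-3 term: -(128/3)x - 8
order-4 term: -64/3
the series for exp(Δ + D) f terminates at order 4
exp(Δ + D) f = -(4/3)x^4 - (23/3)x^3 - 21x^2 - (117/4)x - 95/6


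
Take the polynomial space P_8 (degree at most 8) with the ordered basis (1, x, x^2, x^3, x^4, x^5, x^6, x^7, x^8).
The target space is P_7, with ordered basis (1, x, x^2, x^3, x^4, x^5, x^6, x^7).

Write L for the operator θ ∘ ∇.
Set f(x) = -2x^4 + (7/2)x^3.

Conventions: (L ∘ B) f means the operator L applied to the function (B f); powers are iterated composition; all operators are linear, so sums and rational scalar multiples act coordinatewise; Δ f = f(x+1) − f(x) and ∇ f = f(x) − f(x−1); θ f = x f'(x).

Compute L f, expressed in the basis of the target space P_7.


the image equals g(x) = -24x^3 + 45x^2 - (37/2)x

∇ f = -8x^3 + (45/2)x^2 - (37/2)x + 11/2
θ ∇ f = -24x^3 + 45x^2 - (37/2)x


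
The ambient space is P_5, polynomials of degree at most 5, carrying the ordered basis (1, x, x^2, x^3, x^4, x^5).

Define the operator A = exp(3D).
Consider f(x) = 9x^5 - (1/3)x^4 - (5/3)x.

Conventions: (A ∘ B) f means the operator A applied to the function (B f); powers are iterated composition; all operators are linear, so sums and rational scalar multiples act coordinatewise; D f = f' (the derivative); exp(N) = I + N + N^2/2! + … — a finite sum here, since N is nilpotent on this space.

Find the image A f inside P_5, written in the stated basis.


order-1 term: 135x^4 - 4x^3 - 5
order-2 term: 810x^3 - 18x^2
order-3 term: 2430x^2 - 36x
order-4 term: 3645x - 27
order-5 term: 2187
the series for exp(3D) f terminates at order 5
exp(3D) f = 9x^5 + (404/3)x^4 + 806x^3 + 2412x^2 + (10822/3)x + 2155

the image equals g(x) = 9x^5 + (404/3)x^4 + 806x^3 + 2412x^2 + (10822/3)x + 2155


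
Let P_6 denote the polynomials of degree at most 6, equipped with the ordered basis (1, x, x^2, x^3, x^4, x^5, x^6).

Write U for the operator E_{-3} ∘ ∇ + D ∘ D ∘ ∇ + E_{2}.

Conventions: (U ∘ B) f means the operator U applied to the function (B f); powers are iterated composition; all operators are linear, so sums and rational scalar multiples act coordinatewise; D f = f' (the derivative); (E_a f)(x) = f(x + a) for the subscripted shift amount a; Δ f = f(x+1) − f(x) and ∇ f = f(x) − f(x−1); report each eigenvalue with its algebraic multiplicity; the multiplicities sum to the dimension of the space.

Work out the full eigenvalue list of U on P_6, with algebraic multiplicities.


λ = 1 (multiplicity 7)

image of 1: 1
image of x: x + 3
image of x^2: x^2 + 6x - 3
image of x^3: x^3 + 9x^2 - 9x + 51
image of x^4: x^4 + 12x^3 - 18x^2 + 204x - 171
image of x^5: x^5 + 15x^4 - 30x^3 + 510x^2 - 855x + 833
image of x^6: x^6 + 18x^5 - 45x^4 + 1020x^3 - 2565x^2 + 4998x - 3333
the matrix is upper triangular; its diagonal is (1, 1, 1, 1, 1, 1, 1)
for a triangular matrix the eigenvalues are the diagonal entries, with algebraic multiplicity their repetition count


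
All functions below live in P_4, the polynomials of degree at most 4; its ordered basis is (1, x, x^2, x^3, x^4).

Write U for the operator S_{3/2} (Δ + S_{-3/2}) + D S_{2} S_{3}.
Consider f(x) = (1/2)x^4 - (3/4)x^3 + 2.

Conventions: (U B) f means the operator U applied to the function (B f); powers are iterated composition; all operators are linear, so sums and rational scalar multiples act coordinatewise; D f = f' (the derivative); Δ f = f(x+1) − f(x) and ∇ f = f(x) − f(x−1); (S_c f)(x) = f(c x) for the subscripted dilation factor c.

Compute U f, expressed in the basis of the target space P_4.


Δ f = 2x^3 + (3/4)x^2 - (1/4)x - 1/4
S_{-3/2} f = (81/32)x^4 + (81/32)x^3 + 2
(Δ + S_{-3/2}) f = (81/32)x^4 + (145/32)x^3 + (3/4)x^2 - (1/4)x + 7/4
S_{3/2} (Δ + S_{-3/2}) f = (6561/512)x^4 + (3915/256)x^3 + (27/16)x^2 - (3/8)x + 7/4
S_{3} f = (81/2)x^4 - (81/4)x^3 + 2
S_{2} S_{3} f = 648x^4 - 162x^3 + 2
D S_{2} S_{3} f = 2592x^3 - 486x^2
(S_{3/2} (Δ + S_{-3/2}) + D S_{2} S_{3}) f = (6561/512)x^4 + (667467/256)x^3 - (7749/16)x^2 - (3/8)x + 7/4

the result is g(x) = (6561/512)x^4 + (667467/256)x^3 - (7749/16)x^2 - (3/8)x + 7/4


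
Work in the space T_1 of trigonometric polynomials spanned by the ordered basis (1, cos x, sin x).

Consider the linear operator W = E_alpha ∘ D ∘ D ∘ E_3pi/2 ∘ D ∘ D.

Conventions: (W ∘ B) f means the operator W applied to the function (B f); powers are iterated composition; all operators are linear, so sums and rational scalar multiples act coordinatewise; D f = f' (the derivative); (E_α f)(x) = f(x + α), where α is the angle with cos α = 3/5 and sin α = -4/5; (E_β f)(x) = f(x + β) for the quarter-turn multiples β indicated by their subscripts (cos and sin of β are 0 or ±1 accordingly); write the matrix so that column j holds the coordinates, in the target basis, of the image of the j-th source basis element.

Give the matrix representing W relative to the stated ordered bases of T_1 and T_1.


the matrix is [[0, 0, 0]; [0, -4/5, -3/5]; [0, 3/5, -4/5]] (rows listed top to bottom)

image of 1: 0
image of cos x: -(4/5)cos x + (3/5)sin x
image of sin x: -(3/5)cos x - (4/5)sin x
each image's coordinates form column j of the matrix


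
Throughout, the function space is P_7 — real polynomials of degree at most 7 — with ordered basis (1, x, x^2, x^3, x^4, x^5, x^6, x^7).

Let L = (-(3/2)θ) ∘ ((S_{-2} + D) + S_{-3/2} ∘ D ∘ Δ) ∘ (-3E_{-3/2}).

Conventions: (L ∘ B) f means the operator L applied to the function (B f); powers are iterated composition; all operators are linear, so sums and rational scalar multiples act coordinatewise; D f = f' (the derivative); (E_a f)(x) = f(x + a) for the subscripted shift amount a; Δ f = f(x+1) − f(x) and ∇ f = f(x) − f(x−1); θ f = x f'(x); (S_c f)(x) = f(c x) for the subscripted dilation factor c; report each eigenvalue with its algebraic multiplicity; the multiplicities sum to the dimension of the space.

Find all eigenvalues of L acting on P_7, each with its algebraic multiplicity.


image of 1: 0
image of x: -9x
image of x^2: 36x^2 + 36x
image of x^3: -108x^3 - 135x^2 - (567/4)x
image of x^4: 288x^4 + 702x^3 + 567x^2 + 405x
image of x^5: -720x^5 - 2070x^4 - (14985/4)x^3 - (3645/2)x^2 - (15525/16)x
image of x^6: 1728x^6 + 6615x^5 + (46575/4)x^4 + 14580x^3 + 4860x^2 + 2106x
image of x^7: -4032x^7 - 17955x^6 - (1363635/32)x^5 - (195615/4)x^4 - (739935/16)x^3 - (185409/16)x^2 - (274995/64)x
the matrix is upper triangular; its diagonal is (0, -9, 36, -108, 288, -720, 1728, -4032)
for a triangular matrix the eigenvalues are the diagonal entries, with algebraic multiplicity their repetition count

λ = -4032 (multiplicity 1), λ = -720 (multiplicity 1), λ = -108 (multiplicity 1), λ = -9 (multiplicity 1), λ = 0 (multiplicity 1), λ = 36 (multiplicity 1), λ = 288 (multiplicity 1), λ = 1728 (multiplicity 1)


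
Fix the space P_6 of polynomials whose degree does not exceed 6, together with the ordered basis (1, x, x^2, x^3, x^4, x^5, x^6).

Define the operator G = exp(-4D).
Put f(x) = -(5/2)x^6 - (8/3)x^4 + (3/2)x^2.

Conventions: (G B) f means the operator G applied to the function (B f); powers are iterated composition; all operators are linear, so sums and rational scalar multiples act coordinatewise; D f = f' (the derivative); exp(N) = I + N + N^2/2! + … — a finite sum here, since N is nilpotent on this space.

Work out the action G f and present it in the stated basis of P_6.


order-1 term: 60x^5 + (128/3)x^3 - 12x
order-2 term: -600x^4 - 256x^2 + 24
order-3 term: 3200x^3 + (2048/3)x
order-4 term: -9600x^2 - 2048/3
order-5 term: 15360x
order-6 term: -10240
the series for exp(-4D) f terminates at order 6
exp(-4D) f = -(5/2)x^6 + 60x^5 - (1808/3)x^4 + (9728/3)x^3 - (19709/2)x^2 + (48092/3)x - 32696/3

the result is g(x) = -(5/2)x^6 + 60x^5 - (1808/3)x^4 + (9728/3)x^3 - (19709/2)x^2 + (48092/3)x - 32696/3


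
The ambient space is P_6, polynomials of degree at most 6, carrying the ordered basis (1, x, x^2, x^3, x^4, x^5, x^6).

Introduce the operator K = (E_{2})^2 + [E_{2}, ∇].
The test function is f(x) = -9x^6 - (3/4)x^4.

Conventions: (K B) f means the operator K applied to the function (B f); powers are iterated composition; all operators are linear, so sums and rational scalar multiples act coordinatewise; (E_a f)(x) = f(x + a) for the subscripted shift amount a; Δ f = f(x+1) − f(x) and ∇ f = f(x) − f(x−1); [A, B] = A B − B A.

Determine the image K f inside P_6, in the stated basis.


E_{2} f = -9x^6 - 108x^5 - (2163/4)x^4 - 1446x^3 - 2178x^2 - 1752x - 588
E_{2} E_{2} f = -9x^6 - 216x^5 - (8643/4)x^4 - 11532x^3 - 34632x^2 - 55488x - 37056
∇ f = -54x^5 + 135x^4 - 183x^3 + (279/2)x^2 - 57x + 39/4
E_{2} ∇ f = -54x^5 - 405x^4 - 1263x^3 - (4077/2)x^2 - 1695x - 2313/4
E_{2} f = -9x^6 - 108x^5 - (2163/4)x^4 - 1446x^3 - 2178x^2 - 1752x - 588
∇ E_{2} f = -54x^5 - 405x^4 - 1263x^3 - (4077/2)x^2 - 1695x - 2313/4
[E_{2}, ∇] f = 0
((E_{2})^2 + [E_{2}, ∇]) f = -9x^6 - 216x^5 - (8643/4)x^4 - 11532x^3 - 34632x^2 - 55488x - 37056

the image equals g(x) = -9x^6 - 216x^5 - (8643/4)x^4 - 11532x^3 - 34632x^2 - 55488x - 37056


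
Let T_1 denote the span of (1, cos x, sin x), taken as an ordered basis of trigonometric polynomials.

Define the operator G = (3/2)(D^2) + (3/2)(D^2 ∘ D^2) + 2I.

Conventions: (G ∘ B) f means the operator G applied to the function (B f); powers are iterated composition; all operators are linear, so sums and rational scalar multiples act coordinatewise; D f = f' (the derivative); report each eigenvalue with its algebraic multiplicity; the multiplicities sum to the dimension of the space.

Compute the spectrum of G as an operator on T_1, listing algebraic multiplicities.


image of 1: 2
image of cos x: 2cos x
image of sin x: 2sin x
the matrix is diagonal; its diagonal is (2, 2, 2)
for a triangular matrix the eigenvalues are the diagonal entries, with algebraic multiplicity their repetition count

λ = 2 (multiplicity 3)


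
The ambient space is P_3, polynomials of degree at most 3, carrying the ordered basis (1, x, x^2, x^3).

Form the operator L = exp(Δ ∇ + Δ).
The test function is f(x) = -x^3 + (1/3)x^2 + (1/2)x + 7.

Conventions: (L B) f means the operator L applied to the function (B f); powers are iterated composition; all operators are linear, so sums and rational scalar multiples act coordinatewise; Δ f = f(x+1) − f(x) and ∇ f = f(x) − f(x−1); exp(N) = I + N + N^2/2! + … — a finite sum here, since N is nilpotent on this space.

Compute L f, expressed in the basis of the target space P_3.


g(x) = -x^3 - (8/3)x^2 - (65/6)x - 13/6

order-1 term: -3x^2 - (25/3)x + 1/2
order-2 term: -3x - 26/3
order-3 term: -1
the series for exp(Δ ∇ + Δ) f terminates at order 3
exp(Δ ∇ + Δ) f = -x^3 - (8/3)x^2 - (65/6)x - 13/6


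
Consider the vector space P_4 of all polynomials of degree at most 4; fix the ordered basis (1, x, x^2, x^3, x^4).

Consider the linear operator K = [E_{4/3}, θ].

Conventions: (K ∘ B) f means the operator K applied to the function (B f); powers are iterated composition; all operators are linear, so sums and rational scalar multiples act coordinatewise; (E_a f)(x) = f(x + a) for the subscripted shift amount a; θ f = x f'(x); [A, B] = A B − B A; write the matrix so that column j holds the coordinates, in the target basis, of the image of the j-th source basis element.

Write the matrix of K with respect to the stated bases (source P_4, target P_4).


the matrix is [[0, 4/3, 32/9, 64/9, 1024/81]; [0, 0, 8/3, 32/3, 256/9]; [0, 0, 0, 4, 64/3]; [0, 0, 0, 0, 16/3]; [0, 0, 0, 0, 0]] (rows listed top to bottom)

image of 1: 0
image of x: 4/3
image of x^2: (8/3)x + 32/9
image of x^3: 4x^2 + (32/3)x + 64/9
image of x^4: (16/3)x^3 + (64/3)x^2 + (256/9)x + 1024/81
each image's coordinates form column j of the matrix


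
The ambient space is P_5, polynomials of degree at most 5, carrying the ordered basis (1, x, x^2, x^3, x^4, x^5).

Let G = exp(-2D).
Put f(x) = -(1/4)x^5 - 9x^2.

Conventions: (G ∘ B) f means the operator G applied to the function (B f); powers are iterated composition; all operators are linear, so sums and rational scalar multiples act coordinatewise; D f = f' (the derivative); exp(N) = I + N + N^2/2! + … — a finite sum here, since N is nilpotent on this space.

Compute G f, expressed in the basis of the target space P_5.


order-1 term: (5/2)x^4 + 36x
order-2 term: -10x^3 - 36
order-3 term: 20x^2
order-4 term: -20x
order-5 term: 8
the series for exp(-2D) f terminates at order 5
exp(-2D) f = -(1/4)x^5 + (5/2)x^4 - 10x^3 + 11x^2 + 16x - 28

the result is g(x) = -(1/4)x^5 + (5/2)x^4 - 10x^3 + 11x^2 + 16x - 28


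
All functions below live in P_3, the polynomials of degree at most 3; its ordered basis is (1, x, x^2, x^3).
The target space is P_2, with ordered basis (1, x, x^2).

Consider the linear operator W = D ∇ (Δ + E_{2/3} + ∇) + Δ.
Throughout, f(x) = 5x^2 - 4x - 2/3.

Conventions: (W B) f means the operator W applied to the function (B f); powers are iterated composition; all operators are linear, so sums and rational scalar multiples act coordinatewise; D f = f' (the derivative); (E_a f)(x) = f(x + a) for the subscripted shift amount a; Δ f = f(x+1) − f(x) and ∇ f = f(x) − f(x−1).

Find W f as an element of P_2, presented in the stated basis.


the result is g(x) = 10x + 11

Δ f = 10x + 1
E_{2/3} f = 5x^2 + (8/3)x - 10/9
∇ f = 10x - 9
(Δ + E_{2/3} + ∇) f = 5x^2 + (68/3)x - 82/9
∇ (Δ + E_{2/3} + ∇) f = 10x + 53/3
D ∇ (Δ + E_{2/3} + ∇) f = 10
Δ f = 10x + 1
(D ∇ (Δ + E_{2/3} + ∇) + Δ) f = 10x + 11


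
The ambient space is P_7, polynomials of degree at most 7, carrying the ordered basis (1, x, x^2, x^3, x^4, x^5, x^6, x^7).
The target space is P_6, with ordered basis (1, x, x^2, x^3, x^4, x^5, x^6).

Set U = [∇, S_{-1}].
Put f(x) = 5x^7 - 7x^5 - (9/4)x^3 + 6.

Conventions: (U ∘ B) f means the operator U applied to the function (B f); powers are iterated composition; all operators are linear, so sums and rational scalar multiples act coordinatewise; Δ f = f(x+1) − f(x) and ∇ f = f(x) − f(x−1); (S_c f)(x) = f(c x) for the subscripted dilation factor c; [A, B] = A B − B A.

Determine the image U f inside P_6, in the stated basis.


S_{-1} f = -5x^7 + 7x^5 + (9/4)x^3 + 6
∇ S_{-1} f = -35x^6 + 105x^5 - 140x^4 + 105x^3 - (113/4)x^2 - (27/4)x + 17/4
∇ f = 35x^6 - 105x^5 + 140x^4 - 105x^3 + (113/4)x^2 + (27/4)x - 17/4
S_{-1} ∇ f = 35x^6 + 105x^5 + 140x^4 + 105x^3 + (113/4)x^2 - (27/4)x - 17/4
[∇, S_{-1}] f = -70x^6 - 280x^4 - (113/2)x^2 + 17/2

the image equals g(x) = -70x^6 - 280x^4 - (113/2)x^2 + 17/2


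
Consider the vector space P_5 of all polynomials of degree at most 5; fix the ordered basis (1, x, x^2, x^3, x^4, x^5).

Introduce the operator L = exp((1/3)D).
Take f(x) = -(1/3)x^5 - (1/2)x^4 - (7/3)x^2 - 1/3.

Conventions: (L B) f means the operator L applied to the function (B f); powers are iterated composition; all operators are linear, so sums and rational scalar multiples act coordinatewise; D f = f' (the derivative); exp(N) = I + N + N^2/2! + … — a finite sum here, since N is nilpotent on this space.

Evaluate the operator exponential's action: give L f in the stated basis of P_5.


order-1 term: -(5/9)x^4 - (2/3)x^3 - (14/9)x
order-2 term: -(10/27)x^3 - (1/3)x^2 - 7/27
order-3 term: -(10/81)x^2 - (2/27)x
order-4 term: -(5/243)x - 1/162
order-5 term: -1/729
the series for exp((1/3)D) f terminates at order 5
exp((1/3)D) f = -(1/3)x^5 - (19/18)x^4 - (28/27)x^3 - (226/81)x^2 - (401/243)x - 875/1458

g(x) = -(1/3)x^5 - (19/18)x^4 - (28/27)x^3 - (226/81)x^2 - (401/243)x - 875/1458


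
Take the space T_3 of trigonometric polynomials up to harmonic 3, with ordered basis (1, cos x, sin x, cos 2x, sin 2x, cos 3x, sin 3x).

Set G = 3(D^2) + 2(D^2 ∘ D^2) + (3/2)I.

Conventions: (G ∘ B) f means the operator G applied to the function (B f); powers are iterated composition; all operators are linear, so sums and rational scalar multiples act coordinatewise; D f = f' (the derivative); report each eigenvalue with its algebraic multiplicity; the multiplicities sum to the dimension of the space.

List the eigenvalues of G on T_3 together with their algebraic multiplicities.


λ = 1/2 (multiplicity 2), λ = 3/2 (multiplicity 1), λ = 43/2 (multiplicity 2), λ = 273/2 (multiplicity 2)

image of 1: 3/2
image of cos x: (1/2)cos x
image of sin x: (1/2)sin x
image of cos 2x: (43/2)cos 2x
image of sin 2x: (43/2)sin 2x
image of cos 3x: (273/2)cos 3x
image of sin 3x: (273/2)sin 3x
the matrix is diagonal; its diagonal is (3/2, 1/2, 1/2, 43/2, 43/2, 273/2, 273/2)
for a triangular matrix the eigenvalues are the diagonal entries, with algebraic multiplicity their repetition count


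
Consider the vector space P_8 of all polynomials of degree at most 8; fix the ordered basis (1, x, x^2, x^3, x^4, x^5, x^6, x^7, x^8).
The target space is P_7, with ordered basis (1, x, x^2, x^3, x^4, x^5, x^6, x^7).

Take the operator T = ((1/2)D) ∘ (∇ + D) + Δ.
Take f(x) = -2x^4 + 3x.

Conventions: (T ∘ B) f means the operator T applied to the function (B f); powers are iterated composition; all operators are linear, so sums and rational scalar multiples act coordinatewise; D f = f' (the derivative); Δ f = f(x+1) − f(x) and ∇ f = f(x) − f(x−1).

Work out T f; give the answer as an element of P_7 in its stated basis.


∇ f = -8x^3 + 12x^2 - 8x + 5
D f = -8x^3 + 3
(∇ + D) f = -16x^3 + 12x^2 - 8x + 8
D (∇ + D) f = -48x^2 + 24x - 8
((1/2)D) (∇ + D) f = -24x^2 + 12x - 4
Δ f = -8x^3 - 12x^2 - 8x + 1
(((1/2)D) ∘ (∇ + D) + Δ) f = -8x^3 - 36x^2 + 4x - 3

the result is g(x) = -8x^3 - 36x^2 + 4x - 3


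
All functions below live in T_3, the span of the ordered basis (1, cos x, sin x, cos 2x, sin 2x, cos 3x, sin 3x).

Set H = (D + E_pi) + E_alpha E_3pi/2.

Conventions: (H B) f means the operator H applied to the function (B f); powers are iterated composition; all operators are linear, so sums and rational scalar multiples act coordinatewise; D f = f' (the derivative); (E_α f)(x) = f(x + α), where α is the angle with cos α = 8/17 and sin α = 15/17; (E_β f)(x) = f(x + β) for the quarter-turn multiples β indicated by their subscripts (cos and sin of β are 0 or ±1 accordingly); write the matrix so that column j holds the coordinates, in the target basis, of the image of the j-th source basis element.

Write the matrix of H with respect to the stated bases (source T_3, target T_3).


image of 1: 2
image of cos x: -(2/17)cos x - (9/17)sin x
image of sin x: (9/17)cos x - (2/17)sin x
image of cos 2x: (450/289)cos 2x - (338/289)sin 2x
image of sin 2x: (338/289)cos 2x + (450/289)sin 2x
image of cos 3x: -(4418/4913)cos 3x - (9851/4913)sin 3x
image of sin 3x: (9851/4913)cos 3x - (4418/4913)sin 3x
each image's coordinates form column j of the matrix

the matrix is [[2, 0, 0, 0, 0, 0, 0]; [0, -2/17, 9/17, 0, 0, 0, 0]; [0, -9/17, -2/17, 0, 0, 0, 0]; [0, 0, 0, 450/289, 338/289, 0, 0]; [0, 0, 0, -338/289, 450/289, 0, 0]; [0, 0, 0, 0, 0, -4418/4913, 9851/4913]; [0, 0, 0, 0, 0, -9851/4913, -4418/4913]] (rows listed top to bottom)
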